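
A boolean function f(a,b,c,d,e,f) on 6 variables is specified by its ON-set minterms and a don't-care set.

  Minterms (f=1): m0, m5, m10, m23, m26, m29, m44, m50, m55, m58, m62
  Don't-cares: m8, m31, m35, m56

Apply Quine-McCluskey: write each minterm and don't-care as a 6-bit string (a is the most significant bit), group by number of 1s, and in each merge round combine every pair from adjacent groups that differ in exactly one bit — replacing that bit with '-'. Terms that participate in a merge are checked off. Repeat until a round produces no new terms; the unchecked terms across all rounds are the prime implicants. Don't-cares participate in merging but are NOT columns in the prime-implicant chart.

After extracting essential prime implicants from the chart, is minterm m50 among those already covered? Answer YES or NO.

[col 0] 000000*, 000101, 001000*, 001010*, 010111*, 011010*, 011101*, 011111*, 100011, 101100, 110010*, 110111*, 111000*, 111010*, 111110*
[col 1] -10111, -11010, 0-1010, 00-000, 0010-0, 01-111, 0111-1, 11-010, 111-10, 1110-0
Prime implicants: -10111, -11010, 0-1010, 00-000, 000101, 0010-0, 01-111, 0111-1, 100011, 101100, 11-010, 111-10, 1110-0
PI chart (minterm → PIs covering it):
  0 | 00-000  (sole → essential)
  5 | 000101  (sole → essential)
  10 | 0-1010,0010-0
  23 | -10111,01-111
  26 | -11010,0-1010
  29 | 0111-1  (sole → essential)
  44 | 101100  (sole → essential)
  50 | 11-010  (sole → essential)
  55 | -10111  (sole → essential)
  58 | -11010,11-010,111-10,1110-0
  62 | 111-10  (sole → essential)
Essential prime implicants: -10111, 00-000, 000101, 0111-1, 101100, 11-010, 111-10

YES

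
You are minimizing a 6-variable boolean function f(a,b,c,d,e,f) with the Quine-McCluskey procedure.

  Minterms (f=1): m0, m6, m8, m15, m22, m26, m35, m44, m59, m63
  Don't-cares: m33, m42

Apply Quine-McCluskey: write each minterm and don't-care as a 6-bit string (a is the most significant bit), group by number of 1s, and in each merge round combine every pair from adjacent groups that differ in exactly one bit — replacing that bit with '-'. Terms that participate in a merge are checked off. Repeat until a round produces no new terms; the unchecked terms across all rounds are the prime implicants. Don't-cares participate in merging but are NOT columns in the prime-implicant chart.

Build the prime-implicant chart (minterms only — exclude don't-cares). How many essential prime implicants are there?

Round 0: 000000✓ 000110✓ 001000✓ 001111 010110✓ 011010 100001✓ 100011✓ 101010 101100 111011✓ 111111✓
Round 1: 0-0110 00-000 1000-1 111-11
PIs = {0-0110, 00-000, 001111, 011010, 1000-1, 101010, 101100, 111-11}
Coverage chart:
  m0: 00-000 ←essential
  m6: 0-0110 ←essential
  m8: 00-000 ←essential
  m15: 001111 ←essential
  m22: 0-0110 ←essential
  m26: 011010 ←essential
  m35: 1000-1 ←essential
  m44: 101100 ←essential
  m59: 111-11 ←essential
  m63: 111-11 ←essential
Essential: 0-0110, 00-000, 001111, 011010, 1000-1, 101100, 111-11

7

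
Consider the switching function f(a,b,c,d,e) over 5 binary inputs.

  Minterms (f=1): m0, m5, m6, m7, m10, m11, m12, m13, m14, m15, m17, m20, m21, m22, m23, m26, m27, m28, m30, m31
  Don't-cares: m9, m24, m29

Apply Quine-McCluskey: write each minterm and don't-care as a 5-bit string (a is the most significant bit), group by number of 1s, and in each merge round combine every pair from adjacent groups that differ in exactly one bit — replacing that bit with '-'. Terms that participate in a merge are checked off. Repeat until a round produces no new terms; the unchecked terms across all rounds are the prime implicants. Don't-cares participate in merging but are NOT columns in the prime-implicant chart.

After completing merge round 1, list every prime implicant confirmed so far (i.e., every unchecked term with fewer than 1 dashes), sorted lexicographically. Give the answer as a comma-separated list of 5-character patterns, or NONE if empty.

00000

[col 0] 00000, 00101*, 00110*, 00111*, 01001*, 01010*, 01011*, 01100*, 01101*, 01110*, 01111*, 10001*, 10100*, 10101*, 10110*, 10111*, 11000*, 11010*, 11011*, 11100*, 11101*, 11110*, 11111*
[col 1] -0101*, -0110*, -0111*, -1010*, -1011*, -1100*, -1101*, -1110*, -1111*, 0-101*, 0-110*, 0-111*, 001-1*, 0011-*, 01-01*, 01-10*, 01-11*, 010-1*, 0101-*, 011-0*, 011-1*, 0110-*, 0111-*, 1-100*, 1-101*, 1-110*, 1-111*, 10-01, 101-0*, 101-1*, 1010-*, 1011-*, 11-00*, 11-10*, 11-11*, 110-0*, 1101-*, 111-0*, 111-1*, 1110-*, 1111-*
[col 2] --101*, --110*, --111*, -01-1*, -011-*, -1-10*, -1-11*, -101-*, -11-0*, -11-1*, -110-*, -111-*, 0-1-1*, 0-11-*, 01--1, 01-1-*, 011--*, 1-1-0*, 1-1-1*, 1-10-*, 1-11-*, 101--*, 11--0, 11-1-*, 111--*
[col 3] --1-1, --11-, -1-1-, -11--, 1-1--
Prime implicants: --1-1, --11-, -1-1-, -11--, 00000, 01--1, 1-1--, 10-01, 11--0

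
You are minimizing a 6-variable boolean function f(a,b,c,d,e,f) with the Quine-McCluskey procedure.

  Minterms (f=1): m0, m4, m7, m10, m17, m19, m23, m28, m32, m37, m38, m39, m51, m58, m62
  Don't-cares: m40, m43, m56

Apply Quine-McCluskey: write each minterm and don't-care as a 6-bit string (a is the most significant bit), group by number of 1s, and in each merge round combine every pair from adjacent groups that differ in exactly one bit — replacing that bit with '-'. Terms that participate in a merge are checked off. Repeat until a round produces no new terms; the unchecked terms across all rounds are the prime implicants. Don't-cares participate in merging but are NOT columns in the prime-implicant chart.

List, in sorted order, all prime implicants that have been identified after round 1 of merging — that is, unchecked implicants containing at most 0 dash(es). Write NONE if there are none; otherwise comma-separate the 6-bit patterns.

001010, 011100, 101011

Round 0: 000000✓ 000100✓ 000111✓ 001010 010001✓ 010011✓ 010111✓ 011100 100000✓ 100101✓ 100110✓ 100111✓ 101000✓ 101011 110011✓ 111000✓ 111010✓ 111110✓
Round 1: -00000 -00111 -10011 0-0111 000-00 010-11 0100-1 1-1000 10-000 1001-1 10011- 111-10 1110-0
PIs = {-00000, -00111, -10011, 0-0111, 000-00, 001010, 010-11, 0100-1, 011100, 1-1000, 10-000, 1001-1, 10011-, 101011, 111-10, 1110-0}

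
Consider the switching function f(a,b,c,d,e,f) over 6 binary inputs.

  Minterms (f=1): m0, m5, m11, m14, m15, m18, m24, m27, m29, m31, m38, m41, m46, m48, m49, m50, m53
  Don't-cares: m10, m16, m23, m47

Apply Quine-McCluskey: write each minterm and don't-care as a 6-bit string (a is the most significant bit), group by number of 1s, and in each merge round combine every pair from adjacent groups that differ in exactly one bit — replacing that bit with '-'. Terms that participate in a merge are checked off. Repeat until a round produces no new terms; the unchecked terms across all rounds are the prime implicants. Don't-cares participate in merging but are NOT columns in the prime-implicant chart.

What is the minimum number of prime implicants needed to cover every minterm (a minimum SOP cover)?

10

[col 0] 000000*, 000101, 001010*, 001011*, 001110*, 001111*, 010000*, 010010*, 010111*, 011000*, 011011*, 011101*, 011111*, 100110*, 101001, 101110*, 101111*, 110000*, 110001*, 110010*, 110101*
[col 1] -01110*, -01111*, -10000*, -10010*, 0-0000, 0-1011*, 0-1111*, 001-10*, 001-11*, 00101-*, 00111-*, 01-000, 01-111, 0100-0*, 011-11*, 0111-1, 10-110, 10111-*, 110-01, 1100-0*, 11000-
[col 2] -0111-, -100-0, 0-1-11, 001-1-
Prime implicants: -0111-, -100-0, 0-0000, 0-1-11, 000101, 001-1-, 01-000, 01-111, 0111-1, 10-110, 101001, 110-01, 11000-
PI chart (minterm → PIs covering it):
  0 | 0-0000  (sole → essential)
  5 | 000101  (sole → essential)
  11 | 0-1-11,001-1-
  14 | -0111-,001-1-
  15 | -0111-,0-1-11,001-1-
  18 | -100-0  (sole → essential)
  24 | 01-000  (sole → essential)
  27 | 0-1-11  (sole → essential)
  29 | 0111-1  (sole → essential)
  31 | 0-1-11,01-111,0111-1
  38 | 10-110  (sole → essential)
  41 | 101001  (sole → essential)
  46 | -0111-,10-110
  48 | -100-0,11000-
  49 | 110-01,11000-
  50 | -100-0  (sole → essential)
  53 | 110-01  (sole → essential)
Essential prime implicants: -100-0, 0-0000, 0-1-11, 000101, 01-000, 0111-1, 10-110, 101001, 110-01
Petrick residual → -0111-
Minimum SOP uses 10 PIs: b'cde + bc'd'f' + a'c'd'e'f' + a'cef + a'b'c'de'f + a'bd'e'f' + a'bcdf + ab'def' + ab'cd'e'f + abc'e'f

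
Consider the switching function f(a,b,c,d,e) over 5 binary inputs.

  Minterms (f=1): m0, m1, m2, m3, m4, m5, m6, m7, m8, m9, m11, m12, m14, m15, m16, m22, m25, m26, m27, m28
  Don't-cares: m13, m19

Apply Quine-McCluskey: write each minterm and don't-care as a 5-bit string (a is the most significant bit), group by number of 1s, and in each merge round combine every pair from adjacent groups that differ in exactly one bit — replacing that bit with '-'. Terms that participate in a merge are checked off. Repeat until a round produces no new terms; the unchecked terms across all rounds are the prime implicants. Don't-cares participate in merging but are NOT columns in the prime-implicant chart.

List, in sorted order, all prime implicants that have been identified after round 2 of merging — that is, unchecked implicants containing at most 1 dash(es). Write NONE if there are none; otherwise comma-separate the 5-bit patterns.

size-2^0 implicants → 00000(✓)  00001(✓)  00010(✓)  00011(✓)  00100(✓)  00101(✓)  00110(✓)  00111(✓)  01000(✓)  01001(✓)  01011(✓)  01100(✓)  01101(✓)  01110(✓)  01111(✓)  10000(✓)  10011(✓)  10110(✓)  11001(✓)  11010(✓)  11011(✓)  11100(✓)
size-2^1 implicants → -0000  -0011(✓)  -0110  -1001(✓)  -1011(✓)  -1100  0-000(✓)  0-001(✓)  0-011(✓)  0-100(✓)  0-101(✓)  0-110(✓)  0-111(✓)  00-00(✓)  00-01(✓)  00-10(✓)  00-11(✓)  000-0(✓)  000-1(✓)  0000-(✓)  0001-(✓)  001-0(✓)  001-1(✓)  0010-(✓)  0011-(✓)  01-00(✓)  01-01(✓)  01-11(✓)  010-1(✓)  0100-(✓)  011-0(✓)  011-1(✓)  0110-(✓)  0111-(✓)  1-011(✓)  110-1(✓)  1101-
size-2^2 implicants → --011  -10-1  0--00(✓)  0--01(✓)  0--11(✓)  0-0-1(✓)  0-00-(✓)  0-1-0(✓)  0-1-1(✓)  0-10-(✓)  0-11-(✓)  00--0(✓)  00--1(✓)  00-0-(✓)  00-1-(✓)  000--(✓)  001--(✓)  01--1(✓)  01-0-(✓)  011--(✓)
size-2^3 implicants → 0---1  0--0-  0-1--  00---
Unchecked terms (primes): --011, -0000, -0110, -10-1, -1100, 0---1, 0--0-, 0-1--, 00---, 1101-

-0000, -0110, -1100, 1101-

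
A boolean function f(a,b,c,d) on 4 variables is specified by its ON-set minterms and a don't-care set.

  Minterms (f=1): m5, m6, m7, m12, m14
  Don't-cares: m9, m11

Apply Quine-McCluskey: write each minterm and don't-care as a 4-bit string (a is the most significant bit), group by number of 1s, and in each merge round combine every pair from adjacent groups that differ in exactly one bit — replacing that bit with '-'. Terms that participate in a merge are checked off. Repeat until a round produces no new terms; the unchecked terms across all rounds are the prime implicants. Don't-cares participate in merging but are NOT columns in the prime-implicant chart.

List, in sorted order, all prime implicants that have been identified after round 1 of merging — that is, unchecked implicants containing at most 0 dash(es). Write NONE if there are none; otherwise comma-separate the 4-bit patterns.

NONE

[col 0] 0101*, 0110*, 0111*, 1001*, 1011*, 1100*, 1110*
[col 1] -110, 01-1, 011-, 10-1, 11-0
Prime implicants: -110, 01-1, 011-, 10-1, 11-0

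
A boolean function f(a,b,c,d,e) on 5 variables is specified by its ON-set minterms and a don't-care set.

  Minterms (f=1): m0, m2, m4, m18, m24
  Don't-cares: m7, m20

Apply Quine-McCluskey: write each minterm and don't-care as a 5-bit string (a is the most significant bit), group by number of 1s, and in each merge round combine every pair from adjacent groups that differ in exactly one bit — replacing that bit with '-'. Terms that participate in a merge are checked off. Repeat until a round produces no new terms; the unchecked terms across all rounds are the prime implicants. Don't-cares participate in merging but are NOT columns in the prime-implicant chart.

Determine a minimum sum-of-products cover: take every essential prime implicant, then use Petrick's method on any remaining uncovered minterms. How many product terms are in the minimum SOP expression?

Round 0: 00000✓ 00010✓ 00100✓ 00111 10010✓ 10100✓ 11000
Round 1: -0010 -0100 00-00 000-0
PIs = {-0010, -0100, 00-00, 000-0, 00111, 11000}
Coverage chart:
  m0: 00-00,000-0
  m2: -0010,000-0
  m4: -0100,00-00
  m18: -0010 ←essential
  m24: 11000 ←essential
Essential: -0010, 11000
Petrick residual → 00-00
Min cover (3 terms): b'c'de' + a'b'd'e' + abc'd'e'

3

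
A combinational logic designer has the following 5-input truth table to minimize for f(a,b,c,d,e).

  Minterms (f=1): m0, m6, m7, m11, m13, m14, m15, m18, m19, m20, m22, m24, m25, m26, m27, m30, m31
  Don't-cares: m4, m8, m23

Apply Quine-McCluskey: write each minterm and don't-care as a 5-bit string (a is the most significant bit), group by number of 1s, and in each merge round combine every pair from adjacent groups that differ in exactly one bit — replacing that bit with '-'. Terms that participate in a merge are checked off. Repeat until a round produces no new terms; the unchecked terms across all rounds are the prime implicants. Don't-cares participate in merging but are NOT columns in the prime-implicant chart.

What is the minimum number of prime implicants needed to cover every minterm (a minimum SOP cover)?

7

[col 0] 00000*, 00100*, 00110*, 00111*, 01000*, 01011*, 01101*, 01110*, 01111*, 10010*, 10011*, 10100*, 10110*, 10111*, 11000*, 11001*, 11010*, 11011*, 11110*, 11111*
[col 1] -0100*, -0110*, -0111*, -1000, -1011*, -1110*, -1111*, 0-000, 0-110*, 0-111*, 00-00, 001-0*, 0011-*, 01-11*, 011-1, 0111-*, 1-010*, 1-011*, 1-110*, 1-111*, 10-10*, 10-11*, 1001-*, 101-0*, 1011-*, 11-10*, 11-11*, 110-0*, 110-1*, 1100-*, 1101-*, 1111-*
[col 2] --110*, --111*, -01-0, -011-*, -1-11, -111-*, 0-11-*, 1--10*, 1--11*, 1-01-*, 1-11-*, 10-1-*, 11-1-*, 110--
[col 3] --11-, 1--1-
Prime implicants: --11-, -01-0, -1-11, -1000, 0-000, 00-00, 011-1, 1--1-, 110--
PI chart (minterm → PIs covering it):
  0 | 0-000,00-00
  6 | --11-,-01-0
  7 | --11-  (sole → essential)
  11 | -1-11  (sole → essential)
  13 | 011-1  (sole → essential)
  14 | --11-  (sole → essential)
  15 | --11-,-1-11,011-1
  18 | 1--1-  (sole → essential)
  19 | 1--1-  (sole → essential)
  20 | -01-0  (sole → essential)
  22 | --11-,-01-0,1--1-
  24 | -1000,110--
  25 | 110--  (sole → essential)
  26 | 1--1-,110--
  27 | -1-11,1--1-,110--
  30 | --11-,1--1-
  31 | --11-,-1-11,1--1-
Essential prime implicants: --11-, -01-0, -1-11, 011-1, 1--1-, 110--
Petrick residual → 0-000
Minimum SOP uses 7 PIs: cd + b'ce' + bde + a'c'd'e' + a'bce + ad + abc'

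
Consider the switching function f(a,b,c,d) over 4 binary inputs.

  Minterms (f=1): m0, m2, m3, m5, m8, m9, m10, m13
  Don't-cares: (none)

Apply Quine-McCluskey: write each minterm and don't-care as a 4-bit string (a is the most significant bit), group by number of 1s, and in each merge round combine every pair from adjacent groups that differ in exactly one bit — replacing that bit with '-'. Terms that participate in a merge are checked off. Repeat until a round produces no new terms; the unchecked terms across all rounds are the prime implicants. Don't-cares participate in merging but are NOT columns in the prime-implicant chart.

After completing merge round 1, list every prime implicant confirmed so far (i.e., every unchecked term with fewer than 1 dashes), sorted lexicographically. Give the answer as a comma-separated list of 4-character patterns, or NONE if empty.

NONE

Round 0: 0000✓ 0010✓ 0011✓ 0101✓ 1000✓ 1001✓ 1010✓ 1101✓
Round 1: -000✓ -010✓ -101 00-0✓ 001- 1-01 10-0✓ 100-
Round 2: -0-0
PIs = {-0-0, -101, 001-, 1-01, 100-}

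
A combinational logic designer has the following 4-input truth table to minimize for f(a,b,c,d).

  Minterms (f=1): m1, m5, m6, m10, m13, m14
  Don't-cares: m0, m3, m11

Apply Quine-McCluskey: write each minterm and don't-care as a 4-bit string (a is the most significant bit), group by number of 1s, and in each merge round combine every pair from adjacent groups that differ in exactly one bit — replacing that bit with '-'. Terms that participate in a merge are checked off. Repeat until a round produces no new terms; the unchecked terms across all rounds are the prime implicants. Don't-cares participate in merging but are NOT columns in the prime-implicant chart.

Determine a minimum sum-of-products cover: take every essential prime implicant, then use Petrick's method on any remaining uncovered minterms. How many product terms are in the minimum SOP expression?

4

Round 0: 0000✓ 0001✓ 0011✓ 0101✓ 0110✓ 1010✓ 1011✓ 1101✓ 1110✓
Round 1: -011 -101 -110 0-01 00-1 000- 1-10 101-
PIs = {-011, -101, -110, 0-01, 00-1, 000-, 1-10, 101-}
Coverage chart:
  m1: 0-01,00-1,000-
  m5: -101,0-01
  m6: -110 ←essential
  m10: 1-10,101-
  m13: -101 ←essential
  m14: -110,1-10
Essential: -101, -110
Petrick residual → 0-01, 1-10
Min cover (4 terms): bc'd + bcd' + a'c'd + acd'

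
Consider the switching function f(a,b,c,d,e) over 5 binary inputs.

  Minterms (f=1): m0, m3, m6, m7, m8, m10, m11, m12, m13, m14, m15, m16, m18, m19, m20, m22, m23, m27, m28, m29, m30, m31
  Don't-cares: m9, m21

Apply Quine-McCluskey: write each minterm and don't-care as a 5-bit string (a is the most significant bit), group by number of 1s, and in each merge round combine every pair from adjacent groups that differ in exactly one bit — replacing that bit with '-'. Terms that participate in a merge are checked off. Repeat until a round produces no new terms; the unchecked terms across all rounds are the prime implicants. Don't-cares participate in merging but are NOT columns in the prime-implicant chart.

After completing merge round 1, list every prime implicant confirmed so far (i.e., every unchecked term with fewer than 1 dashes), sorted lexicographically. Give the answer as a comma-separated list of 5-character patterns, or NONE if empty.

Round 0: 00000✓ 00011✓ 00110✓ 00111✓ 01000✓ 01001✓ 01010✓ 01011✓ 01100✓ 01101✓ 01110✓ 01111✓ 10000✓ 10010✓ 10011✓ 10100✓ 10101✓ 10110✓ 10111✓ 11011✓ 11100✓ 11101✓ 11110✓ 11111✓
Round 1: -0000 -0011✓ -0110✓ -0111✓ -1011✓ -1100✓ -1101✓ -1110✓ -1111✓ 0-000 0-011✓ 0-110✓ 0-111✓ 00-11✓ 0011-✓ 01-00✓ 01-01✓ 01-10✓ 01-11✓ 010-0✓ 010-1✓ 0100-✓ 0101-✓ 011-0✓ 011-1✓ 0110-✓ 0111-✓ 1-011✓ 1-100✓ 1-101✓ 1-110✓ 1-111✓ 10-00✓ 10-10✓ 10-11✓ 100-0✓ 1001-✓ 101-0✓ 101-1✓ 1010-✓ 1011-✓ 11-11✓ 111-0✓ 111-1✓ 1110-✓ 1111-✓
Round 2: --011✓ --110✓ --111✓ -0-11✓ -011-✓ -1-11✓ -11-0✓ -11-1✓ -110-✓ -111-✓ 0--11✓ 0-11-✓ 01--0✓ 01--1✓ 01-0-✓ 01-1-✓ 010--✓ 011--✓ 1--11✓ 1-1-0✓ 1-1-1✓ 1-10-✓ 1-11-✓ 10--0 10-1- 101--✓ 111--✓
Round 3: ---11 --11- -11-- 01--- 1-1--
PIs = {---11, --11-, -0000, -11--, 0-000, 01---, 1-1--, 10--0, 10-1-}

NONE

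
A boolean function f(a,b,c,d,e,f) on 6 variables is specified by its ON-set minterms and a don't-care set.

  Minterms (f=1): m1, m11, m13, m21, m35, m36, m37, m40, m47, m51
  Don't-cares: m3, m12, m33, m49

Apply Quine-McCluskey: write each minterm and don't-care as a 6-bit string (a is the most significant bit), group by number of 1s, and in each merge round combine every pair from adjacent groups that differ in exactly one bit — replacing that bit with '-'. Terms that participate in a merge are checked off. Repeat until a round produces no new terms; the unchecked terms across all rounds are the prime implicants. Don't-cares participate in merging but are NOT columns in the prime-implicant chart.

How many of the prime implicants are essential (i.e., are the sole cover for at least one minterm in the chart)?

Round 0: 000001✓ 000011✓ 001011✓ 001100✓ 001101✓ 010101 100001✓ 100011✓ 100100✓ 100101✓ 101000 101111 110001✓ 110011✓
Round 1: -00001✓ -00011✓ 00-011 0000-1✓ 00110- 1-0001✓ 1-0011✓ 100-01 1000-1✓ 10010- 1100-1✓
Round 2: -000-1 1-00-1
PIs = {-000-1, 00-011, 00110-, 010101, 1-00-1, 100-01, 10010-, 101000, 101111}
Coverage chart:
  m1: -000-1 ←essential
  m11: 00-011 ←essential
  m13: 00110- ←essential
  m21: 010101 ←essential
  m35: -000-1,1-00-1
  m36: 10010- ←essential
  m37: 100-01,10010-
  m40: 101000 ←essential
  m47: 101111 ←essential
  m51: 1-00-1 ←essential
Essential: -000-1, 00-011, 00110-, 010101, 1-00-1, 10010-, 101000, 101111

8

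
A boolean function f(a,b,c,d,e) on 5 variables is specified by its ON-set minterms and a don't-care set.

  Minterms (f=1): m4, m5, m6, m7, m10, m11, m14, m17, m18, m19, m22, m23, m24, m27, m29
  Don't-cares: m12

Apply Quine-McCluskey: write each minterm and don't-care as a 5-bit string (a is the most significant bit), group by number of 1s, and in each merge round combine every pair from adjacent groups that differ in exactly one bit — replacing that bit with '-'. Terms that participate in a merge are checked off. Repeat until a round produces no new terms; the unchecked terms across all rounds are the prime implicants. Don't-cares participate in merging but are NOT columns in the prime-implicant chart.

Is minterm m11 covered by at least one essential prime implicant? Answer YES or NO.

size-2^0 implicants → 00100(✓)  00101(✓)  00110(✓)  00111(✓)  01010(✓)  01011(✓)  01100(✓)  01110(✓)  10001(✓)  10010(✓)  10011(✓)  10110(✓)  10111(✓)  11000  11011(✓)  11101
size-2^1 implicants → -0110(✓)  -0111(✓)  -1011  0-100(✓)  0-110(✓)  001-0(✓)  001-1(✓)  0010-(✓)  0011-(✓)  01-10  0101-  011-0(✓)  1-011  10-10(✓)  10-11(✓)  100-1  1001-(✓)  1011-(✓)
size-2^2 implicants → -011-  0-1-0  001--  10-1-
Unchecked terms (primes): -011-, -1011, 0-1-0, 001--, 01-10, 0101-, 1-011, 10-1-, 100-1, 11000, 11101
Minterm coverage:
  m4 ⊆ 0-1-0,001--
  m5 ⊆ 001-- [E]
  m6 ⊆ -011-,0-1-0,001--
  m7 ⊆ -011-,001--
  m10 ⊆ 01-10,0101-
  m11 ⊆ -1011,0101-
  m14 ⊆ 0-1-0,01-10
  m17 ⊆ 100-1 [E]
  m18 ⊆ 10-1- [E]
  m19 ⊆ 1-011,10-1-,100-1
  m22 ⊆ -011-,10-1-
  m23 ⊆ -011-,10-1-
  m24 ⊆ 11000 [E]
  m27 ⊆ -1011,1-011
  m29 ⊆ 11101 [E]
E = {001--, 10-1-, 100-1, 11000, 11101}

NO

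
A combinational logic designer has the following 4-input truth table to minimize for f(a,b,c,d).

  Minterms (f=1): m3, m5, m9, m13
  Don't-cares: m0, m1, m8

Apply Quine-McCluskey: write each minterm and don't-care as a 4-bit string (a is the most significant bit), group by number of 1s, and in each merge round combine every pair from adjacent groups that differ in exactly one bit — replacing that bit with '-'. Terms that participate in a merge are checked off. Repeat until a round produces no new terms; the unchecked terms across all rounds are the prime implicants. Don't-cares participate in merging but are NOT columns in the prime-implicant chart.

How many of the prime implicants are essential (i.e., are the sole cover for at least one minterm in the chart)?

[col 0] 0000*, 0001*, 0011*, 0101*, 1000*, 1001*, 1101*
[col 1] -000*, -001*, -101*, 0-01*, 00-1, 000-*, 1-01*, 100-*
[col 2] --01, -00-
Prime implicants: --01, -00-, 00-1
PI chart (minterm → PIs covering it):
  3 | 00-1  (sole → essential)
  5 | --01  (sole → essential)
  9 | --01,-00-
  13 | --01  (sole → essential)
Essential prime implicants: --01, 00-1

2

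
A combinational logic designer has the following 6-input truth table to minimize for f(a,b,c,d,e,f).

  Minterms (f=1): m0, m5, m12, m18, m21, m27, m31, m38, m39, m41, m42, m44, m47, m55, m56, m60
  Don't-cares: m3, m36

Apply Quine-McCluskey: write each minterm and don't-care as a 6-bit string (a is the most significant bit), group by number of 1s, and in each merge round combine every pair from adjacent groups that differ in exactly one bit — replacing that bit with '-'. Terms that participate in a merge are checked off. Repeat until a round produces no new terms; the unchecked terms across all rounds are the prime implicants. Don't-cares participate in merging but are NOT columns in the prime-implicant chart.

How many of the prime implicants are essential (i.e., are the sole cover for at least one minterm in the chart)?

10

[col 0] 000000, 000011, 000101*, 001100*, 010010, 010101*, 011011*, 011111*, 100100*, 100110*, 100111*, 101001, 101010, 101100*, 101111*, 110111*, 111000*, 111100*
[col 1] -01100, 0-0101, 011-11, 1-0111, 1-1100, 10-100, 10-111, 1001-0, 10011-, 111-00
Prime implicants: -01100, 0-0101, 000000, 000011, 010010, 011-11, 1-0111, 1-1100, 10-100, 10-111, 1001-0, 10011-, 101001, 101010, 111-00
PI chart (minterm → PIs covering it):
  0 | 000000  (sole → essential)
  5 | 0-0101  (sole → essential)
  12 | -01100  (sole → essential)
  18 | 010010  (sole → essential)
  21 | 0-0101  (sole → essential)
  27 | 011-11  (sole → essential)
  31 | 011-11  (sole → essential)
  38 | 1001-0,10011-
  39 | 1-0111,10-111,10011-
  41 | 101001  (sole → essential)
  42 | 101010  (sole → essential)
  44 | -01100,1-1100,10-100
  47 | 10-111  (sole → essential)
  55 | 1-0111  (sole → essential)
  56 | 111-00  (sole → essential)
  60 | 1-1100,111-00
Essential prime implicants: -01100, 0-0101, 000000, 010010, 011-11, 1-0111, 10-111, 101001, 101010, 111-00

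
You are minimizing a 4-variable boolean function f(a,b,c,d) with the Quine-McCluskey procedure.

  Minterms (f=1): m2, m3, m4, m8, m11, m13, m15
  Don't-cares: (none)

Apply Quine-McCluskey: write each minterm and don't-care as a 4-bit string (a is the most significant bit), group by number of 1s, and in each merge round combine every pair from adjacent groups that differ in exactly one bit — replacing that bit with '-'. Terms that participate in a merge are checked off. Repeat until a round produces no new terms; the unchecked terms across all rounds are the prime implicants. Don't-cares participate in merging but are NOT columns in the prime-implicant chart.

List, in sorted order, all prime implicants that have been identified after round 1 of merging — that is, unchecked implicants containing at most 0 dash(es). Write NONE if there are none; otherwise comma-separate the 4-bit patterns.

0100, 1000

Round 0: 0010✓ 0011✓ 0100 1000 1011✓ 1101✓ 1111✓
Round 1: -011 001- 1-11 11-1
PIs = {-011, 001-, 0100, 1-11, 1000, 11-1}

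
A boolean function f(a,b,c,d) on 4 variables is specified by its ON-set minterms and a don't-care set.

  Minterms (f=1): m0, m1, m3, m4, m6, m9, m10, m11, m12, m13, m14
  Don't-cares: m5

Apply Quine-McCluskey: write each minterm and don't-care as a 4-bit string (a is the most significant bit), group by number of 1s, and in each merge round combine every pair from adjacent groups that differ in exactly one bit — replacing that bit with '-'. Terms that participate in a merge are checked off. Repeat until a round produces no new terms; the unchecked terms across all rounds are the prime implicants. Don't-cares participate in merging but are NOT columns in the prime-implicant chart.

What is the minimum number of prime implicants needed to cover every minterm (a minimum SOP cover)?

5

size-2^0 implicants → 0000(✓)  0001(✓)  0011(✓)  0100(✓)  0101(✓)  0110(✓)  1001(✓)  1010(✓)  1011(✓)  1100(✓)  1101(✓)  1110(✓)
size-2^1 implicants → -001(✓)  -011(✓)  -100(✓)  -101(✓)  -110(✓)  0-00(✓)  0-01(✓)  00-1(✓)  000-(✓)  01-0(✓)  010-(✓)  1-01(✓)  1-10  10-1(✓)  101-  11-0(✓)  110-(✓)
size-2^2 implicants → --01  -0-1  -1-0  -10-  0-0-
Unchecked terms (primes): --01, -0-1, -1-0, -10-, 0-0-, 1-10, 101-
Minterm coverage:
  m0 ⊆ 0-0- [E]
  m1 ⊆ --01,-0-1,0-0-
  m3 ⊆ -0-1 [E]
  m4 ⊆ -1-0,-10-,0-0-
  m6 ⊆ -1-0 [E]
  m9 ⊆ --01,-0-1
  m10 ⊆ 1-10,101-
  m11 ⊆ -0-1,101-
  m12 ⊆ -1-0,-10-
  m13 ⊆ --01,-10-
  m14 ⊆ -1-0,1-10
E = {-0-1, -1-0, 0-0-}
Petrick residual → --01, 1-10
Cover = c'd + b'd + bd' + a'c' + acd'  |cover|=5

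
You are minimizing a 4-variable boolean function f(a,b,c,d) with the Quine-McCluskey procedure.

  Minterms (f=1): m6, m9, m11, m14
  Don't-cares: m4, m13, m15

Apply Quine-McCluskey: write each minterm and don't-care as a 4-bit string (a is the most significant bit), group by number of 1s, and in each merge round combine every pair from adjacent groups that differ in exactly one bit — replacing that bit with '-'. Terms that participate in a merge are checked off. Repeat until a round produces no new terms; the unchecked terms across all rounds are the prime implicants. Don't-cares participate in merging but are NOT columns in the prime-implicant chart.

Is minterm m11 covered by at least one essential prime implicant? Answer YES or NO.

Round 0: 0100✓ 0110✓ 1001✓ 1011✓ 1101✓ 1110✓ 1111✓
Round 1: -110 01-0 1-01✓ 1-11✓ 10-1✓ 11-1✓ 111-
Round 2: 1--1
PIs = {-110, 01-0, 1--1, 111-}
Coverage chart:
  m6: -110,01-0
  m9: 1--1 ←essential
  m11: 1--1 ←essential
  m14: -110,111-
Essential: 1--1

YES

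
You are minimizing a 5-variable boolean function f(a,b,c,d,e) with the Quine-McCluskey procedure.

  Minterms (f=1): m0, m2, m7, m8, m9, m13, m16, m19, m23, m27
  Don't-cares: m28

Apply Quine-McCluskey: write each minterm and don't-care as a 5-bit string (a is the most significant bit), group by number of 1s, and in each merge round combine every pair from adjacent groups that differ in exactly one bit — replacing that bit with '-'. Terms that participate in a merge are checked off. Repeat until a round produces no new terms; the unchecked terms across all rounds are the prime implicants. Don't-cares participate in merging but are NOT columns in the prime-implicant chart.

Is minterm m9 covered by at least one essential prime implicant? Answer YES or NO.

YES

Round 0: 00000✓ 00010✓ 00111✓ 01000✓ 01001✓ 01101✓ 10000✓ 10011✓ 10111✓ 11011✓ 11100
Round 1: -0000 -0111 0-000 000-0 01-01 0100- 1-011 10-11
PIs = {-0000, -0111, 0-000, 000-0, 01-01, 0100-, 1-011, 10-11, 11100}
Coverage chart:
  m0: -0000,0-000,000-0
  m2: 000-0 ←essential
  m7: -0111 ←essential
  m8: 0-000,0100-
  m9: 01-01,0100-
  m13: 01-01 ←essential
  m16: -0000 ←essential
  m19: 1-011,10-11
  m23: -0111,10-11
  m27: 1-011 ←essential
Essential: -0000, -0111, 000-0, 01-01, 1-011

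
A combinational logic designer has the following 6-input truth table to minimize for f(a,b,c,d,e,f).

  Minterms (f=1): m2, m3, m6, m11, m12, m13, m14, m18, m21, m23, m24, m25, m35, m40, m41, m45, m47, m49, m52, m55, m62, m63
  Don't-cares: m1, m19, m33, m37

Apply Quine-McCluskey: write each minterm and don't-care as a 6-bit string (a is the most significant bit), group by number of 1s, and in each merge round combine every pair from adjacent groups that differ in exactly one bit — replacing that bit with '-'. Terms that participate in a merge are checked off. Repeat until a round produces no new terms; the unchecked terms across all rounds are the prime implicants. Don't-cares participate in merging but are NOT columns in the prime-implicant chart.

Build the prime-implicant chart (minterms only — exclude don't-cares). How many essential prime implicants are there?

Round 0: 000001✓ 000010✓ 000011✓ 000110✓ 001011✓ 001100✓ 001101✓ 001110✓ 010010✓ 010011✓ 010101✓ 010111✓ 011000✓ 011001✓ 100001✓ 100011✓ 100101✓ 101000✓ 101001✓ 101101✓ 101111✓ 110001✓ 110100 110111✓ 111110✓ 111111✓
Round 1: -00001✓ -00011✓ -01101 -10111 0-0010✓ 0-0011✓ 00-011 00-110 000-10 0000-1✓ 00001-✓ 0011-0 00110- 010-11 01001-✓ 0101-1 01100- 1-0001 1-1111 10-001✓ 10-101✓ 100-01✓ 1000-1✓ 101-01✓ 10100- 1011-1 11-111 11111-
Round 2: -000-1 0-001- 10--01
PIs = {-000-1, -01101, -10111, 0-001-, 00-011, 00-110, 000-10, 0011-0, 00110-, 010-11, 0101-1, 01100-, 1-0001, 1-1111, 10--01, 10100-, 1011-1, 11-111, 110100, 11111-}
Coverage chart:
  m2: 0-001-,000-10
  m3: -000-1,0-001-,00-011
  m6: 00-110,000-10
  m11: 00-011 ←essential
  m12: 0011-0,00110-
  m13: -01101,00110-
  m14: 00-110,0011-0
  m18: 0-001- ←essential
  m21: 0101-1 ←essential
  m23: -10111,010-11,0101-1
  m24: 01100- ←essential
  m25: 01100- ←essential
  m35: -000-1 ←essential
  m40: 10100- ←essential
  m41: 10--01,10100-
  m45: -01101,10--01,1011-1
  m47: 1-1111,1011-1
  m49: 1-0001 ←essential
  m52: 110100 ←essential
  m55: -10111,11-111
  m62: 11111- ←essential
  m63: 1-1111,11-111,11111-
Essential: -000-1, 0-001-, 00-011, 0101-1, 01100-, 1-0001, 10100-, 110100, 11111-

9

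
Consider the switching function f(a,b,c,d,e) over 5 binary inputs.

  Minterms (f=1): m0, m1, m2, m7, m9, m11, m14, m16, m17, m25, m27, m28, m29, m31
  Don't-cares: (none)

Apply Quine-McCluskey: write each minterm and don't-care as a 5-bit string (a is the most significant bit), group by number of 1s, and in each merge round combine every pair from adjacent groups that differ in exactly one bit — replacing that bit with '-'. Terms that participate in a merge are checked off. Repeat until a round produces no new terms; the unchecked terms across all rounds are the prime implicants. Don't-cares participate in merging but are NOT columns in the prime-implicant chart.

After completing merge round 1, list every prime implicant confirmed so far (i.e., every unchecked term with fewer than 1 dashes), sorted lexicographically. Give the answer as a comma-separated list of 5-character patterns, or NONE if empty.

[col 0] 00000*, 00001*, 00010*, 00111, 01001*, 01011*, 01110, 10000*, 10001*, 11001*, 11011*, 11100*, 11101*, 11111*
[col 1] -0000*, -0001*, -1001*, -1011*, 0-001*, 000-0, 0000-*, 010-1*, 1-001*, 1000-*, 11-01*, 11-11*, 110-1*, 111-1*, 1110-
[col 2] --001, -000-, -10-1, 11--1
Prime implicants: --001, -000-, -10-1, 000-0, 00111, 01110, 11--1, 1110-

00111, 01110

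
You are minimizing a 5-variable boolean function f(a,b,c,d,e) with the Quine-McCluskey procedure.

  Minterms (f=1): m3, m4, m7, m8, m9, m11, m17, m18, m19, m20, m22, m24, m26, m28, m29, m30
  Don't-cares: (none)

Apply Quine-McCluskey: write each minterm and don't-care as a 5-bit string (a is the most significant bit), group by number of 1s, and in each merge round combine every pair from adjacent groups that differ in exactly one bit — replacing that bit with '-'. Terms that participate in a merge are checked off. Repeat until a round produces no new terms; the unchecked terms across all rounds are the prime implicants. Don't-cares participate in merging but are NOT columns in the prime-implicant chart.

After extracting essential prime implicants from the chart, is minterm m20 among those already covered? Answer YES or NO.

YES

size-2^0 implicants → 00011(✓)  00100(✓)  00111(✓)  01000(✓)  01001(✓)  01011(✓)  10001(✓)  10010(✓)  10011(✓)  10100(✓)  10110(✓)  11000(✓)  11010(✓)  11100(✓)  11101(✓)  11110(✓)
size-2^1 implicants → -0011  -0100  -1000  0-011  00-11  010-1  0100-  1-010(✓)  1-100(✓)  1-110(✓)  10-10(✓)  100-1  1001-  101-0(✓)  11-00(✓)  11-10(✓)  110-0(✓)  111-0(✓)  1110-
size-2^2 implicants → 1--10  1-1-0  11--0
Unchecked terms (primes): -0011, -0100, -1000, 0-011, 00-11, 010-1, 0100-, 1--10, 1-1-0, 100-1, 1001-, 11--0, 1110-
Minterm coverage:
  m3 ⊆ -0011,0-011,00-11
  m4 ⊆ -0100 [E]
  m7 ⊆ 00-11 [E]
  m8 ⊆ -1000,0100-
  m9 ⊆ 010-1,0100-
  m11 ⊆ 0-011,010-1
  m17 ⊆ 100-1 [E]
  m18 ⊆ 1--10,1001-
  m19 ⊆ -0011,100-1,1001-
  m20 ⊆ -0100,1-1-0
  m22 ⊆ 1--10,1-1-0
  m24 ⊆ -1000,11--0
  m26 ⊆ 1--10,11--0
  m28 ⊆ 1-1-0,11--0,1110-
  m29 ⊆ 1110- [E]
  m30 ⊆ 1--10,1-1-0,11--0
E = {-0100, 00-11, 100-1, 1110-}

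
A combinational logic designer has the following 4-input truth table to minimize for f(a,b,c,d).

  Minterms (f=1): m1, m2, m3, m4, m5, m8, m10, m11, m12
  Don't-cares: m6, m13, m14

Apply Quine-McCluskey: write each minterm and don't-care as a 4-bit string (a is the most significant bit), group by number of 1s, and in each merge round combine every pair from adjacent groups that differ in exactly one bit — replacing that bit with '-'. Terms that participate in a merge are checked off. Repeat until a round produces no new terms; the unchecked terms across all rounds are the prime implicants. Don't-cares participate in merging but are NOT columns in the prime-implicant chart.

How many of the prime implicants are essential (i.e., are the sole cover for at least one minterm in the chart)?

size-2^0 implicants → 0001(✓)  0010(✓)  0011(✓)  0100(✓)  0101(✓)  0110(✓)  1000(✓)  1010(✓)  1011(✓)  1100(✓)  1101(✓)  1110(✓)
size-2^1 implicants → -010(✓)  -011(✓)  -100(✓)  -101(✓)  -110(✓)  0-01  0-10(✓)  00-1  001-(✓)  01-0(✓)  010-(✓)  1-00(✓)  1-10(✓)  10-0(✓)  101-(✓)  11-0(✓)  110-(✓)
size-2^2 implicants → --10  -01-  -1-0  -10-  1--0
Unchecked terms (primes): --10, -01-, -1-0, -10-, 0-01, 00-1, 1--0
Minterm coverage:
  m1 ⊆ 0-01,00-1
  m2 ⊆ --10,-01-
  m3 ⊆ -01-,00-1
  m4 ⊆ -1-0,-10-
  m5 ⊆ -10-,0-01
  m8 ⊆ 1--0 [E]
  m10 ⊆ --10,-01-,1--0
  m11 ⊆ -01- [E]
  m12 ⊆ -1-0,-10-,1--0
E = {-01-, 1--0}

2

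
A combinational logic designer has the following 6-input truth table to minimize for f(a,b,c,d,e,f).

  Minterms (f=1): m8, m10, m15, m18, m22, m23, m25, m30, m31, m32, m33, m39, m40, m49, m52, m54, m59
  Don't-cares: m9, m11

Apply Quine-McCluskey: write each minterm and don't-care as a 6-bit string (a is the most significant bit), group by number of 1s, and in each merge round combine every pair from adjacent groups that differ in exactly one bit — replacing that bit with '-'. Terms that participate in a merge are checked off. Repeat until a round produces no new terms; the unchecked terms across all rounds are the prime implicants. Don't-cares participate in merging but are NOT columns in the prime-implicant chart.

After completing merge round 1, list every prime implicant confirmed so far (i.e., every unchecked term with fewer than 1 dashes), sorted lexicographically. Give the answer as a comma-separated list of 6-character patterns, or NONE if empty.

100111, 111011

Round 0: 001000✓ 001001✓ 001010✓ 001011✓ 001111✓ 010010✓ 010110✓ 010111✓ 011001✓ 011110✓ 011111✓ 100000✓ 100001✓ 100111 101000✓ 110001✓ 110100✓ 110110✓ 111011
Round 1: -01000 -10110 0-1001 0-1111 001-11 0010-0✓ 0010-1✓ 00100-✓ 00101-✓ 01-110✓ 01-111✓ 010-10 01011-✓ 01111-✓ 1-0001 10-000 10000- 1101-0
Round 2: 0010-- 01-11-
PIs = {-01000, -10110, 0-1001, 0-1111, 001-11, 0010--, 01-11-, 010-10, 1-0001, 10-000, 10000-, 100111, 1101-0, 111011}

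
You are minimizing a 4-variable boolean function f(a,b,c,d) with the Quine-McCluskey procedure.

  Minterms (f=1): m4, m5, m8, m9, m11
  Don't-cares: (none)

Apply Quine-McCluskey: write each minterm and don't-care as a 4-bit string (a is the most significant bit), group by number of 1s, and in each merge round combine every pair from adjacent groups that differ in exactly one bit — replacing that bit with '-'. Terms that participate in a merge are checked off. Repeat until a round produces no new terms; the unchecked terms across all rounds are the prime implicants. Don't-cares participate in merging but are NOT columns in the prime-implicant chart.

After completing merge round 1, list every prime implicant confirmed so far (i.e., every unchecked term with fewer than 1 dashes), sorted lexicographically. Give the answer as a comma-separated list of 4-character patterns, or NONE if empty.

NONE

Round 0: 0100✓ 0101✓ 1000✓ 1001✓ 1011✓
Round 1: 010- 10-1 100-
PIs = {010-, 10-1, 100-}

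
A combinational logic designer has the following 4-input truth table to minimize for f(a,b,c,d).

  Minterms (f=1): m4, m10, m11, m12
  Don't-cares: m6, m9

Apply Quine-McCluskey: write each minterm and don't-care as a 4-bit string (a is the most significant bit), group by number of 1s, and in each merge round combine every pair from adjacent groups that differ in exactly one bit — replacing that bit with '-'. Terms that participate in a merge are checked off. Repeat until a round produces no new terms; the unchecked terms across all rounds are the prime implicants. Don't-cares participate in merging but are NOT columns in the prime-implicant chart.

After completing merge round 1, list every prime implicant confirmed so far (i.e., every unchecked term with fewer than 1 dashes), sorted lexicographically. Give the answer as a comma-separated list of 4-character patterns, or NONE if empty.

NONE

[col 0] 0100*, 0110*, 1001*, 1010*, 1011*, 1100*
[col 1] -100, 01-0, 10-1, 101-
Prime implicants: -100, 01-0, 10-1, 101-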